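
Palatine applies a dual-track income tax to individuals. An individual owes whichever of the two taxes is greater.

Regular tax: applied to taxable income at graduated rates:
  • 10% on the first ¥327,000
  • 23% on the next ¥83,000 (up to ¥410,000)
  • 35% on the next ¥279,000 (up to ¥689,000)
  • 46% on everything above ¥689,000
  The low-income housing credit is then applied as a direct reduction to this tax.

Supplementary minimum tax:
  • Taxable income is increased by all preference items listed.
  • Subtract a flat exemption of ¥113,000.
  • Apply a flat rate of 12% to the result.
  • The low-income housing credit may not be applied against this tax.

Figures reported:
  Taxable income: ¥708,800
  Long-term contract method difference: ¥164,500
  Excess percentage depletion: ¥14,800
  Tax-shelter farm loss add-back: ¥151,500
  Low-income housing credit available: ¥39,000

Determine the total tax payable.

¥119,548

Supplementary minimum tax:
  Adjusted income: ¥708,800 + ¥164,500 + ¥14,800 + ¥151,500 = ¥1,039,600
  Less exemption ¥113,000 → base ¥926,600
  ¥926,600 × 12% = ¥111,192

Regular tax:
  ¥327,000 × 10% = ¥32,700
  ¥83,000 × 23% = ¥19,090
  ¥279,000 × 35% = ¥97,650
  ¥19,800 × 46% = ¥9,108
  → ¥158,548
  Less low-income housing credit ¥39,000 → ¥119,548

¥119,548 > ¥111,192, so the regular tax governs.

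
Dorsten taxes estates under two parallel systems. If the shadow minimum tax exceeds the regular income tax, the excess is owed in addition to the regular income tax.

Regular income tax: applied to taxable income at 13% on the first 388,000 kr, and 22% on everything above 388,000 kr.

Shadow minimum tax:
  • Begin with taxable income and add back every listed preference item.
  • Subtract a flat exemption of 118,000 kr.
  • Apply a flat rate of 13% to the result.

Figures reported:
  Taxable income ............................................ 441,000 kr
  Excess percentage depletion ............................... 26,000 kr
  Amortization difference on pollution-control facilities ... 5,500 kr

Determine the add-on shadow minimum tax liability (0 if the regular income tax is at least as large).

Shadow minimum tax:
  Adjusted income: 441,000 kr + 26,000 kr + 5,500 kr = 472,500 kr
  Less exemption 118,000 kr → base 354,500 kr
  354,500 kr × 13% = 46,085 kr

Regular income tax:
  388,000 kr × 13% = 50,440 kr
  53,000 kr × 22% = 11,660 kr
  → 62,100 kr

46,085 kr ≤ 62,100 kr, so no add-on is due.

0 kr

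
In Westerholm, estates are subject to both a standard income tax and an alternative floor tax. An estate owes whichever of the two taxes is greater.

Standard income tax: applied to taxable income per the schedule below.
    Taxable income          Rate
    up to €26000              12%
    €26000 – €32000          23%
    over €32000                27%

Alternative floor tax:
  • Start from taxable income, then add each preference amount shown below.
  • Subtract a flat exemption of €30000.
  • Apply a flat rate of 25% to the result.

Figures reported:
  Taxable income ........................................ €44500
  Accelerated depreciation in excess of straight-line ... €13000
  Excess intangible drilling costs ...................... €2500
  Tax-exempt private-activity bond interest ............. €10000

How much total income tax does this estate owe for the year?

€10000

Alternative floor tax:
  Adjusted income: €44500 + €13000 + €2500 + €10000 = €70000
  Less exemption €30000 → base €40000
  €40000 × 25% = €10000

Standard income tax:
  €26000 × 12% = €3120
  €6000 × 23% = €1380
  €12500 × 27% = €3375
  → €7875

€10000 > €7875, so the alternative floor tax is the binding amount.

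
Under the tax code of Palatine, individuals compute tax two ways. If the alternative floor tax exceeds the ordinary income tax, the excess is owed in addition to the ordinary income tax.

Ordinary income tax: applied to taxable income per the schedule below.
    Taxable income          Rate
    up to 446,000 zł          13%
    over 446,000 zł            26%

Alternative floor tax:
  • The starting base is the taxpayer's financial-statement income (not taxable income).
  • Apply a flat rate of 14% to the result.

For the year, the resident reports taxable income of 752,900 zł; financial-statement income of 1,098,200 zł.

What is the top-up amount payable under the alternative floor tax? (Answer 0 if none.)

Ordinary income tax:
  446,000 zł × 13% = 57,980 zł
  306,900 zł × 26% = 79,794 zł
  → 137,774 zł

Alternative floor tax:
  Base (financial-statement income): 1,098,200 zł
  1,098,200 zł × 14% = 153,748 zł

Excess of alternative floor tax over ordinary income tax: 153,748 zł − 137,774 zł = 15,974 zł.

15,974 zł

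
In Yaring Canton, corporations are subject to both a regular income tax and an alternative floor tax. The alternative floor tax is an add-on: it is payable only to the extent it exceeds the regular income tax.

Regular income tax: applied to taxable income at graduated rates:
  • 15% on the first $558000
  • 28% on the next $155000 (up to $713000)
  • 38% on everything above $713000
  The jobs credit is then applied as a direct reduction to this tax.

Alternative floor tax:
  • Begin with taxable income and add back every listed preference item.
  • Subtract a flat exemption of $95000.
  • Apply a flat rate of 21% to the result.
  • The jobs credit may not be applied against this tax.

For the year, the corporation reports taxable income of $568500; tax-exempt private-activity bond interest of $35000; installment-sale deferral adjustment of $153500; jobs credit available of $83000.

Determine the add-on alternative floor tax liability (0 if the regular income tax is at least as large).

Regular income tax:
  $558000 × 15% = $83700
  $10500 × 28% = $2940
  → $86640
  Less jobs credit $83000 → $3640

Alternative floor tax:
  Adjusted income: $568500 + $35000 + $153500 = $757000
  Less exemption $95000 → base $662000
  $662000 × 21% = $139020

Excess of alternative floor tax over regular income tax: $139020 − $3640 = $135380.

$135380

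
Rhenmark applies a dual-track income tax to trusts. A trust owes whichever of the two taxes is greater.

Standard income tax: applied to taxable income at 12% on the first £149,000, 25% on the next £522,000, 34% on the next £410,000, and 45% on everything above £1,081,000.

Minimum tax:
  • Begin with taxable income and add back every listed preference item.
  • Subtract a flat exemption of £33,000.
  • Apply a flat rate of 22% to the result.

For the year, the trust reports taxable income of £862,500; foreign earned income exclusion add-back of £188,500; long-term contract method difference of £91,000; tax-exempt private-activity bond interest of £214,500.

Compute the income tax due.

Standard income tax:
  £149,000 × 12% = £17,880
  £522,000 × 25% = £130,500
  £191,500 × 34% = £65,110
  → £213,490

Minimum tax:
  Adjusted income: £862,500 + £188,500 + £91,000 + £214,500 = £1,356,500
  Less exemption £33,000 → base £1,323,500
  £1,323,500 × 22% = £291,170

£291,170 > £213,490, so the minimum tax is the binding amount.

£291,170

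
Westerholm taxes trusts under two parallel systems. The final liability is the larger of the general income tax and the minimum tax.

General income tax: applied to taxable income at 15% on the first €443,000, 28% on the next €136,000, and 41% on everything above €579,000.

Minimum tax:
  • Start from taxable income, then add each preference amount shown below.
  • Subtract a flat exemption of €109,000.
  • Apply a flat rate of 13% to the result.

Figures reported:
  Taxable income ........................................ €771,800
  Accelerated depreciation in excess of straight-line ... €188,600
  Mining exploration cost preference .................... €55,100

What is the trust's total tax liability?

€183,578

General income tax:
  €443,000 × 15% = €66,450
  €136,000 × 28% = €38,080
  €192,800 × 41% = €79,048
  → €183,578

Minimum tax:
  Adjusted income: €771,800 + €188,600 + €55,100 = €1,015,500
  Less exemption €109,000 → base €906,500
  €906,500 × 13% = €117,845

€183,578 > €117,845, so the general income tax governs.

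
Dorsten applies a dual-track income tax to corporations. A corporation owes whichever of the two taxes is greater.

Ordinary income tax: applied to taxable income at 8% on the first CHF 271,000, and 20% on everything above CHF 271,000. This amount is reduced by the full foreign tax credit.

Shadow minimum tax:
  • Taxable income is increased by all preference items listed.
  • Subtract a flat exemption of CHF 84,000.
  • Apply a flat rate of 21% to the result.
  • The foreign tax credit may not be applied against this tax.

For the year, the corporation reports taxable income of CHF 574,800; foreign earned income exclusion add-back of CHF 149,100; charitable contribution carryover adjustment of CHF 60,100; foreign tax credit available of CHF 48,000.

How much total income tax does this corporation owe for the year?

CHF 147,000

Shadow minimum tax:
  Adjusted income: CHF 574,800 + CHF 149,100 + CHF 60,100 = CHF 784,000
  Less exemption CHF 84,000 → base CHF 700,000
  CHF 700,000 × 21% = CHF 147,000

Ordinary income tax:
  CHF 271,000 × 8% = CHF 21,680
  CHF 303,800 × 20% = CHF 60,760
  → CHF 82,440
  Less foreign tax credit CHF 48,000 → CHF 34,440

CHF 147,000 > CHF 34,440, so the shadow minimum tax is the binding amount.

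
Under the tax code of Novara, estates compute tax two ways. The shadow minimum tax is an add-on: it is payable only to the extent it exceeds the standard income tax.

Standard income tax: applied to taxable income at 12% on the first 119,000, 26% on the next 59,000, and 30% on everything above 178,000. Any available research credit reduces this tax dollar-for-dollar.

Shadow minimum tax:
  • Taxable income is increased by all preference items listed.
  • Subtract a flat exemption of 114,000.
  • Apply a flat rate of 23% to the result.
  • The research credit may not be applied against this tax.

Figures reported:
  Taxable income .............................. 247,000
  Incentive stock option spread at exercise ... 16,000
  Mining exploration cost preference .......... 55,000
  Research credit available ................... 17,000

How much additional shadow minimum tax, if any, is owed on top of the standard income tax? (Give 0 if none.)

13,600

Shadow minimum tax:
  Adjusted income: 247,000 + 16,000 + 55,000 = 318,000
  Less exemption 114,000 → base 204,000
  204,000 × 23% = 46,920

Standard income tax:
  119,000 × 12% = 14,280
  59,000 × 26% = 15,340
  69,000 × 30% = 20,700
  → 50,320
  Less research credit 17,000 → 33,320

Excess of shadow minimum tax over standard income tax: 46,920 − 33,320 = 13,600.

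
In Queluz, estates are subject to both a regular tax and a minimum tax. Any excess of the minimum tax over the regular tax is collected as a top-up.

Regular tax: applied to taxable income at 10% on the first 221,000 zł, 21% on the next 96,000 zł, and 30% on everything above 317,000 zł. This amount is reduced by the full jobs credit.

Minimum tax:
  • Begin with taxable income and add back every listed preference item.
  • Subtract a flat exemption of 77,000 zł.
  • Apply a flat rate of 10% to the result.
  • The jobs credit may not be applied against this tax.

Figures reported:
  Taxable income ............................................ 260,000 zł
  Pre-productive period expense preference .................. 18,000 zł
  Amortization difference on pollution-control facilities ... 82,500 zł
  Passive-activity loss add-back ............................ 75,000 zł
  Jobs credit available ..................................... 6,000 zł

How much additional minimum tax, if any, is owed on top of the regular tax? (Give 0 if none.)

Minimum tax:
  Adjusted income: 260,000 zł + 18,000 zł + 82,500 zł + 75,000 zł = 435,500 zł
  Less exemption 77,000 zł → base 358,500 zł
  358,500 zł × 10% = 35,850 zł

Regular tax:
  221,000 zł × 10% = 22,100 zł
  39,000 zł × 21% = 8,190 zł
  → 30,290 zł
  Less jobs credit 6,000 zł → 24,290 zł

Excess of minimum tax over regular tax: 35,850 zł − 24,290 zł = 11,560 zł.

11,560 zł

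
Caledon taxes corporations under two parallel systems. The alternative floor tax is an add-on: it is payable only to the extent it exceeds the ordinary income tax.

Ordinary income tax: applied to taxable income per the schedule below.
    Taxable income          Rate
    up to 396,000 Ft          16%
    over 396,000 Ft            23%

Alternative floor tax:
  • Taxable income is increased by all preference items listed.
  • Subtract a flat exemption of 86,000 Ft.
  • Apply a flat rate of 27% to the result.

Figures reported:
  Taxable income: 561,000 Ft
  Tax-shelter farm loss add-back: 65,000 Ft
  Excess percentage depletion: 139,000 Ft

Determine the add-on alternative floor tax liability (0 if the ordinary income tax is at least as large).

82,020 Ft

Alternative floor tax:
  Adjusted income: 561,000 Ft + 65,000 Ft + 139,000 Ft = 765,000 Ft
  Less exemption 86,000 Ft → base 679,000 Ft
  679,000 Ft × 27% = 183,330 Ft

Ordinary income tax:
  396,000 Ft × 16% = 63,360 Ft
  165,000 Ft × 23% = 37,950 Ft
  → 101,310 Ft

Excess of alternative floor tax over ordinary income tax: 183,330 Ft − 101,310 Ft = 82,020 Ft.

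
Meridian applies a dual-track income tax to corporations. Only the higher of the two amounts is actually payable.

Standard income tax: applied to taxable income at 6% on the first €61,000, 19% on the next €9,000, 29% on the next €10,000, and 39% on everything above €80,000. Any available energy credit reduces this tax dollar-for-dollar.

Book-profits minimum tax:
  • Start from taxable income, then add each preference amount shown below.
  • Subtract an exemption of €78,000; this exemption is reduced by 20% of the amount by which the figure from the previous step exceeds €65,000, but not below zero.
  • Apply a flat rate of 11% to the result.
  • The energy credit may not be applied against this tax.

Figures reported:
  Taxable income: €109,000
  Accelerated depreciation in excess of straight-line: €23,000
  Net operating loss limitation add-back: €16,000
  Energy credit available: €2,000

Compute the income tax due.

Standard income tax:
  €61,000 × 6% = €3,660
  €9,000 × 19% = €1,710
  €10,000 × 29% = €2,900
  €29,000 × 39% = €11,310
  → €19,580
  Less energy credit €2,000 → €17,580

Book-profits minimum tax:
  Adjusted income: €109,000 + €23,000 + €16,000 = €148,000
  Exemption: €78,000 − 20% × (€148,000 − €65,000) = €78,000 − €16,600 = €61,400
  Base: €148,000 − €61,400 = €86,600
  €86,600 × 11% = €9,526

€17,580 > €9,526, so the standard income tax governs.

€17,580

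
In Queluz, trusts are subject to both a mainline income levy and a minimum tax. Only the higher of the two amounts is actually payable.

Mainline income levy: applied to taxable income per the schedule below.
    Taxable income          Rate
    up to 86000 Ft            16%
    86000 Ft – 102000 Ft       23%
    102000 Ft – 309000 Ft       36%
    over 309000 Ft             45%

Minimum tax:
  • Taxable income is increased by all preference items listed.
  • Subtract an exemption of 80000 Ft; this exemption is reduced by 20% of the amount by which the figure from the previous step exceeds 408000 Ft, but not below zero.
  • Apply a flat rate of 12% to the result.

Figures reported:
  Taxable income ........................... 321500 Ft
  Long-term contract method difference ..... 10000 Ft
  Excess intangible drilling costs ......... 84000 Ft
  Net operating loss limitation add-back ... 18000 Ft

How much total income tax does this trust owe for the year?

Mainline income levy:
  86000 Ft × 16% = 13760 Ft
  16000 Ft × 23% = 3680 Ft
  207000 Ft × 36% = 74520 Ft
  12500 Ft × 45% = 5625 Ft
  → 97585 Ft

Minimum tax:
  Adjusted income: 321500 Ft + 10000 Ft + 84000 Ft + 18000 Ft = 433500 Ft
  Exemption: 80000 Ft − 20% × (433500 Ft − 408000 Ft) = 80000 Ft − 5100 Ft = 74900 Ft
  Base: 433500 Ft − 74900 Ft = 358600 Ft
  358600 Ft × 12% = 43032 Ft

97585 Ft > 43032 Ft, so the mainline income levy governs.

97585 Ft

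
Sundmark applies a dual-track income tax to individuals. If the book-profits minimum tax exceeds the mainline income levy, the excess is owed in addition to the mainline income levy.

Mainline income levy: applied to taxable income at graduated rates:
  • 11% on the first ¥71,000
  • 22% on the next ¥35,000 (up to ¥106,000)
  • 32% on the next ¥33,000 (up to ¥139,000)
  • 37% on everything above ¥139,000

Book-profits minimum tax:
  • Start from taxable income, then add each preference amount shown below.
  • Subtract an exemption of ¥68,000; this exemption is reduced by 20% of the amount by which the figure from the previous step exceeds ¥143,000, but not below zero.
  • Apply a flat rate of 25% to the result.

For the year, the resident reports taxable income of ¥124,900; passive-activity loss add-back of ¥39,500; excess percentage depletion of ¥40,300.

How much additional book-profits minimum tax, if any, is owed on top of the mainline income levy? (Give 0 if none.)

¥15,702

Mainline income levy:
  ¥71,000 × 11% = ¥7,810
  ¥35,000 × 22% = ¥7,700
  ¥18,900 × 32% = ¥6,048
  → ¥21,558

Book-profits minimum tax:
  Adjusted income: ¥124,900 + ¥39,500 + ¥40,300 = ¥204,700
  Exemption: ¥68,000 − 20% × (¥204,700 − ¥143,000) = ¥68,000 − ¥12,340 = ¥55,660
  Base: ¥204,700 − ¥55,660 = ¥149,040
  ¥149,040 × 25% = ¥37,260

Excess of book-profits minimum tax over mainline income levy: ¥37,260 − ¥21,558 = ¥15,702.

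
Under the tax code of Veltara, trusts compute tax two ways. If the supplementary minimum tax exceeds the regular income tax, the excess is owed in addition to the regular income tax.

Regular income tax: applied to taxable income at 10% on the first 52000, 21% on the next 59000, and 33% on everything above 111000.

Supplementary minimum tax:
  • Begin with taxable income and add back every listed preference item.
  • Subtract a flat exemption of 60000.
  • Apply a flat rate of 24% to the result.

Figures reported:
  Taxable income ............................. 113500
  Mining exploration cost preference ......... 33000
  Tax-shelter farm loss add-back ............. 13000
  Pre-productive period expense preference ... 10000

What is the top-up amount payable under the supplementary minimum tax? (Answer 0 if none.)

Supplementary minimum tax:
  Adjusted income: 113500 + 33000 + 13000 + 10000 = 169500
  Less exemption 60000 → base 109500
  109500 × 24% = 26280

Regular income tax:
  52000 × 10% = 5200
  59000 × 21% = 12390
  2500 × 33% = 825
  → 18415

Excess of supplementary minimum tax over regular income tax: 26280 − 18415 = 7865.

7865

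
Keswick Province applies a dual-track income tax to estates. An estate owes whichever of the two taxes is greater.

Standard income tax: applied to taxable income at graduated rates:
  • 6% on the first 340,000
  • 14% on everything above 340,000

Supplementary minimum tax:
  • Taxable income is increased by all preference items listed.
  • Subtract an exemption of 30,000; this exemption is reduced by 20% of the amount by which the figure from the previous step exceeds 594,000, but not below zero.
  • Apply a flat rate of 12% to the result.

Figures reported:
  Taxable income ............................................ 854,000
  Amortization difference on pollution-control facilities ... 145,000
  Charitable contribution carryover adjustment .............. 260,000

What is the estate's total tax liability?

Supplementary minimum tax:
  Adjusted income: 854,000 + 145,000 + 260,000 = 1,259,000
  Exemption: 20% × (1,259,000 − 594,000) = 133,000 ≥ 30,000, so the exemption is fully phased out
  Base: 1,259,000 − 0 = 1,259,000
  1,259,000 × 12% = 151,080

Standard income tax:
  340,000 × 6% = 20,400
  514,000 × 14% = 71,960
  → 92,360

151,080 > 92,360, so the supplementary minimum tax is the binding amount.

151,080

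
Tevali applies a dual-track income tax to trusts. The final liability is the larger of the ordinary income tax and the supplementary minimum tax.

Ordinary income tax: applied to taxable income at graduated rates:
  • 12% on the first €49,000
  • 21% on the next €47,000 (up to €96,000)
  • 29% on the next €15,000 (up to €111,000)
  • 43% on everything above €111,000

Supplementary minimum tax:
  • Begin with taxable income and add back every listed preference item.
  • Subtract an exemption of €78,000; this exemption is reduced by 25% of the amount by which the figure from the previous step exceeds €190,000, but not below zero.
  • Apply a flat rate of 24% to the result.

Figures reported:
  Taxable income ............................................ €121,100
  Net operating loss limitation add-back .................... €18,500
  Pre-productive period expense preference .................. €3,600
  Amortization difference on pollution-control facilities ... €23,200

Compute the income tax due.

Supplementary minimum tax:
  Adjusted income: €121,100 + €18,500 + €3,600 + €23,200 = €166,400
  Exemption: €166,400 ≤ €190,000, so full €78,000 applies
  Base: €166,400 − €78,000 = €88,400
  €88,400 × 24% = €21,216

Ordinary income tax:
  €49,000 × 12% = €5,880
  €47,000 × 21% = €9,870
  €15,000 × 29% = €4,350
  €10,100 × 43% = €4,343
  → €24,443

€24,443 > €21,216, so the ordinary income tax governs.

€24,443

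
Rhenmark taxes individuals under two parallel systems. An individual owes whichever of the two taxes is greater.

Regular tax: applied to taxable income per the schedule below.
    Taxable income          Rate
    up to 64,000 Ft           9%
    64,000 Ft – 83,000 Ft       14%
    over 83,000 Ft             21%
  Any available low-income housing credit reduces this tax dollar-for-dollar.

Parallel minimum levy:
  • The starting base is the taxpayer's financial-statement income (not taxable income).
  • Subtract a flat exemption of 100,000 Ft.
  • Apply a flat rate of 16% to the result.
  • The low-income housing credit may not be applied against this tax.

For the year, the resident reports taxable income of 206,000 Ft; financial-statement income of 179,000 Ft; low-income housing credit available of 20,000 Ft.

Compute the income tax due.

Regular tax:
  64,000 Ft × 9% = 5,760 Ft
  19,000 Ft × 14% = 2,660 Ft
  123,000 Ft × 21% = 25,830 Ft
  → 34,250 Ft
  Less low-income housing credit 20,000 Ft → 14,250 Ft

Parallel minimum levy:
  Base (financial-statement income): 179,000 Ft
  Less exemption 100,000 Ft → base 79,000 Ft
  79,000 Ft × 16% = 12,640 Ft

14,250 Ft > 12,640 Ft, so the regular tax governs.

14,250 Ft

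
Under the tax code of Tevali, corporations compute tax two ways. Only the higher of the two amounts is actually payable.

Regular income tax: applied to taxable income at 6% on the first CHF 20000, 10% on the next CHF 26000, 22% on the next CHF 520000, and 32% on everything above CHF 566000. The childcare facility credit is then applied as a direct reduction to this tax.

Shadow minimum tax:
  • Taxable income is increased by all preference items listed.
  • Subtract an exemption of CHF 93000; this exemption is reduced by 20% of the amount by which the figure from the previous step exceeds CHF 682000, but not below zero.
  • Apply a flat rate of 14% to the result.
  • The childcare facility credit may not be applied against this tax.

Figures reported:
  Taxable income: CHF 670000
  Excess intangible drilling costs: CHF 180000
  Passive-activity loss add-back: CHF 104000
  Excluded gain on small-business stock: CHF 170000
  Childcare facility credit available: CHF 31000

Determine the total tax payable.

Shadow minimum tax:
  Adjusted income: CHF 670000 + CHF 180000 + CHF 104000 + CHF 170000 = CHF 1124000
  Exemption: CHF 93000 − 20% × (CHF 1124000 − CHF 682000) = CHF 93000 − CHF 88400 = CHF 4600
  Base: CHF 1124000 − CHF 4600 = CHF 1119400
  CHF 1119400 × 14% = CHF 156716

Regular income tax:
  CHF 20000 × 6% = CHF 1200
  CHF 26000 × 10% = CHF 2600
  CHF 520000 × 22% = CHF 114400
  CHF 104000 × 32% = CHF 33280
  → CHF 151480
  Less childcare facility credit CHF 31000 → CHF 120480

CHF 156716 > CHF 120480, so the shadow minimum tax is the binding amount.

CHF 156716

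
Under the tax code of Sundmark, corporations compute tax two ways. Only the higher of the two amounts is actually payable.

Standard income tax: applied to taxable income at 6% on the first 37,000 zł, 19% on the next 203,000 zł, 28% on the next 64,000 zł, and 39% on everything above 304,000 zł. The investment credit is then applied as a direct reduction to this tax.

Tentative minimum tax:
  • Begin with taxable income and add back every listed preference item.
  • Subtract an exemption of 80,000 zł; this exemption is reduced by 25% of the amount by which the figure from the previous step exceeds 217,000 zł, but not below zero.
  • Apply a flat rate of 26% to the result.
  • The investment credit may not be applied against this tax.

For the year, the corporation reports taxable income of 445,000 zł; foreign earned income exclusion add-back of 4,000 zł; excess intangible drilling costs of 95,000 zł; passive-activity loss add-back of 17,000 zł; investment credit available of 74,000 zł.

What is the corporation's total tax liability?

145,860 zł

Tentative minimum tax:
  Adjusted income: 445,000 zł + 4,000 zł + 95,000 zł + 17,000 zł = 561,000 zł
  Exemption: 25% × (561,000 zł − 217,000 zł) = 86,000 zł ≥ 80,000 zł, so the exemption is fully phased out
  Base: 561,000 zł − 0 zł = 561,000 zł
  561,000 zł × 26% = 145,860 zł

Standard income tax:
  37,000 zł × 6% = 2,220 zł
  203,000 zł × 19% = 38,570 zł
  64,000 zł × 28% = 17,920 zł
  141,000 zł × 39% = 54,990 zł
  → 113,700 zł
  Less investment credit 74,000 zł → 39,700 zł

145,860 zł > 39,700 zł, so the tentative minimum tax is the binding amount.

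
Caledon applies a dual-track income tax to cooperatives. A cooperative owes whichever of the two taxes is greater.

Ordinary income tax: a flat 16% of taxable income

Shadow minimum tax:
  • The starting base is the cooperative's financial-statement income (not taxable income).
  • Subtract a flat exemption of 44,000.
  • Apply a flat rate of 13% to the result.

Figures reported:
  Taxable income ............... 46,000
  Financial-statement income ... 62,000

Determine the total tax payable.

7,360

Shadow minimum tax:
  Base (financial-statement income): 62,000
  Less exemption 44,000 → base 18,000
  18,000 × 13% = 2,340

Ordinary income tax:
  46,000 × 16% = 7,360

7,360 > 2,340, so the ordinary income tax governs.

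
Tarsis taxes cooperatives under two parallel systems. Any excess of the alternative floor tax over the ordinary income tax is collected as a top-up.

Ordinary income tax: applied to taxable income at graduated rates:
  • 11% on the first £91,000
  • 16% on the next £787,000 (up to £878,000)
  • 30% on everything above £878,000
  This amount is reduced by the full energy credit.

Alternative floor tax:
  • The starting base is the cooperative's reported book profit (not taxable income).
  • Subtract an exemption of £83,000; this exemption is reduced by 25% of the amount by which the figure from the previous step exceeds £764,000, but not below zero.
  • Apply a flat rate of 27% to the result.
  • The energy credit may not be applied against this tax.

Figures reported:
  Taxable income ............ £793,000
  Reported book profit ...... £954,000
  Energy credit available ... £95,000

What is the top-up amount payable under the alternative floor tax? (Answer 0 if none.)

£220,665

Ordinary income tax:
  £91,000 × 11% = £10,010
  £702,000 × 16% = £112,320
  → £122,330
  Less energy credit £95,000 → £27,330

Alternative floor tax:
  Base (reported book profit): £954,000
  Exemption: £83,000 − 25% × (£954,000 − £764,000) = £83,000 − £47,500 = £35,500
  Base: £954,000 − £35,500 = £918,500
  £918,500 × 27% = £247,995

Excess of alternative floor tax over ordinary income tax: £247,995 − £27,330 = £220,665.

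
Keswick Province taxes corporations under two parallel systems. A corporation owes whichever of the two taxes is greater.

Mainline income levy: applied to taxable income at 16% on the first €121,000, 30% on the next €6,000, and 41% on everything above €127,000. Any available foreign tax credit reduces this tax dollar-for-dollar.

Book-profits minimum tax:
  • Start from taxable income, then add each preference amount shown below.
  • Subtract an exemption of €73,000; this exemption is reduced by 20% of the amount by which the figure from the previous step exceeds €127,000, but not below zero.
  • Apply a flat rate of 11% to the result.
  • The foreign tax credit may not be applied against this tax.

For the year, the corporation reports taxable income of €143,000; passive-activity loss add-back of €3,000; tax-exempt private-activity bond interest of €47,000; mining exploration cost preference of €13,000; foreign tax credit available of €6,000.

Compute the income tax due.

€21,720

Mainline income levy:
  €121,000 × 16% = €19,360
  €6,000 × 30% = €1,800
  €16,000 × 41% = €6,560
  → €27,720
  Less foreign tax credit €6,000 → €21,720

Book-profits minimum tax:
  Adjusted income: €143,000 + €3,000 + €47,000 + €13,000 = €206,000
  Exemption: €73,000 − 20% × (€206,000 − €127,000) = €73,000 − €15,800 = €57,200
  Base: €206,000 − €57,200 = €148,800
  €148,800 × 11% = €16,368

€21,720 > €16,368, so the mainline income levy governs.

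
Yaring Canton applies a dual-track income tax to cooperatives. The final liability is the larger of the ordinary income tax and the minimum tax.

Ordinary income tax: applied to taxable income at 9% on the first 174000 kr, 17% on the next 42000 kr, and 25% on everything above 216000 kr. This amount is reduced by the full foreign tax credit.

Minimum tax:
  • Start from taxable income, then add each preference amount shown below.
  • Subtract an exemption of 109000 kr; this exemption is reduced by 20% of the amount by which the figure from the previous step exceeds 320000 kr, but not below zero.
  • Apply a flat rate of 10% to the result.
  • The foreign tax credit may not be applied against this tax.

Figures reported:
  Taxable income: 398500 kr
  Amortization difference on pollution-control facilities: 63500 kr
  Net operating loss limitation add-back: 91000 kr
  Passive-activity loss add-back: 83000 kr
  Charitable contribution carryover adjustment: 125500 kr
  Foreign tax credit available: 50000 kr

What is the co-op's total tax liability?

74080 kr

Minimum tax:
  Adjusted income: 398500 kr + 63500 kr + 91000 kr + 83000 kr + 125500 kr = 761500 kr
  Exemption: 109000 kr − 20% × (761500 kr − 320000 kr) = 109000 kr − 88300 kr = 20700 kr
  Base: 761500 kr − 20700 kr = 740800 kr
  740800 kr × 10% = 74080 kr

Ordinary income tax:
  174000 kr × 9% = 15660 kr
  42000 kr × 17% = 7140 kr
  182500 kr × 25% = 45625 kr
  → 68425 kr
  Less foreign tax credit 50000 kr → 18425 kr

74080 kr > 18425 kr, so the minimum tax is the binding amount.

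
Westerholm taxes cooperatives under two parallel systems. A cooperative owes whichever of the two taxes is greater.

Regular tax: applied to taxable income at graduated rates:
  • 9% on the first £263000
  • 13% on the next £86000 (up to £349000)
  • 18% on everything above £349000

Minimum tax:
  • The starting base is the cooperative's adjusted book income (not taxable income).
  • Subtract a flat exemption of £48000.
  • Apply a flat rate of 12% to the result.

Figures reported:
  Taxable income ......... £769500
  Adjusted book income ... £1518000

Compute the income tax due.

Minimum tax:
  Base (adjusted book income): £1518000
  Less exemption £48000 → base £1470000
  £1470000 × 12% = £176400

Regular tax:
  £263000 × 9% = £23670
  £86000 × 13% = £11180
  £420500 × 18% = £75690
  → £110540

£176400 > £110540, so the minimum tax is the binding amount.

£176400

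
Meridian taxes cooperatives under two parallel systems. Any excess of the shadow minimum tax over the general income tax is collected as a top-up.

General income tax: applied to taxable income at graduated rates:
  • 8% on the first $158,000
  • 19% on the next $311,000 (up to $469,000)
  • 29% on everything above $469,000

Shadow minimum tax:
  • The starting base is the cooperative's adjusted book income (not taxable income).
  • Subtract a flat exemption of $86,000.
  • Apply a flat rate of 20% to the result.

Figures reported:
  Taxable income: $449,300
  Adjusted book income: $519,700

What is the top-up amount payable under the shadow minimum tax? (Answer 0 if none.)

General income tax:
  $158,000 × 8% = $12,640
  $291,300 × 19% = $55,347
  → $67,987

Shadow minimum tax:
  Base (adjusted book income): $519,700
  Less exemption $86,000 → base $433,700
  $433,700 × 20% = $86,740

Excess of shadow minimum tax over general income tax: $86,740 − $67,987 = $18,753.

$18,753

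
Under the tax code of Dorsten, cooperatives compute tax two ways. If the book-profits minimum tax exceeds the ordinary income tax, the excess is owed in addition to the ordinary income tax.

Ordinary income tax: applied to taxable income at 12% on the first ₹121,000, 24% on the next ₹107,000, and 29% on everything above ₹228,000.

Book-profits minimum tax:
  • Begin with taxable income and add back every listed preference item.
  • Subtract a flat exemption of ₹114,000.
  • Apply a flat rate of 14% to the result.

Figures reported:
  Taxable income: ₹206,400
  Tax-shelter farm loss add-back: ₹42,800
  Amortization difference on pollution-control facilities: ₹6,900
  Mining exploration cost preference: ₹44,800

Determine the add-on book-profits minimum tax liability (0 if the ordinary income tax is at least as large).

Book-profits minimum tax:
  Adjusted income: ₹206,400 + ₹42,800 + ₹6,900 + ₹44,800 = ₹300,900
  Less exemption ₹114,000 → base ₹186,900
  ₹186,900 × 14% = ₹26,166

Ordinary income tax:
  ₹121,000 × 12% = ₹14,520
  ₹85,400 × 24% = ₹20,496
  → ₹35,016

₹26,166 ≤ ₹35,016, so no add-on is due.

₹0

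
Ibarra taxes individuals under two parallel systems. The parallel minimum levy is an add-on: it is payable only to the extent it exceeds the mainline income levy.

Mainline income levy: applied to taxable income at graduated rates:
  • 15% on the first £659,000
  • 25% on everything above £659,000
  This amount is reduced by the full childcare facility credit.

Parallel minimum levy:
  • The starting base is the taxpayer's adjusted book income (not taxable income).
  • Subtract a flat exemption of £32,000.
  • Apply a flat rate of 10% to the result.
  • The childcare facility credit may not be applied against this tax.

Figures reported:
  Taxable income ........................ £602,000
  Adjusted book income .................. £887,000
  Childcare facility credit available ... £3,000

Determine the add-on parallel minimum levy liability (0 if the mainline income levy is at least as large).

Parallel minimum levy:
  Base (adjusted book income): £887,000
  Less exemption £32,000 → base £855,000
  £855,000 × 10% = £85,500

Mainline income levy:
  £602,000 × 15% = £90,300
  Less childcare facility credit £3,000 → £87,300

£85,500 ≤ £87,300, so no add-on is due.

£0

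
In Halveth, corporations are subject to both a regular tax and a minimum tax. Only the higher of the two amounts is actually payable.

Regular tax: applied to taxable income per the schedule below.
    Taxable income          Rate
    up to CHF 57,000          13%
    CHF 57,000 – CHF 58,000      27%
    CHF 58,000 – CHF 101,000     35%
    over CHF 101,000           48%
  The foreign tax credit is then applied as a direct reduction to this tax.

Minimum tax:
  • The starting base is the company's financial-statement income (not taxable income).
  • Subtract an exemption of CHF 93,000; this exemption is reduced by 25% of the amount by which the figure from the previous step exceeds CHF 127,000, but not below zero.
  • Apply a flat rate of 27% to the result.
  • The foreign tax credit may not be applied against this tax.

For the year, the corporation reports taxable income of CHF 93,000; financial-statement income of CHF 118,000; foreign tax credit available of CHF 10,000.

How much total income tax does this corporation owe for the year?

CHF 9,930

Regular tax:
  CHF 57,000 × 13% = CHF 7,410
  CHF 1,000 × 27% = CHF 270
  CHF 35,000 × 35% = CHF 12,250
  → CHF 19,930
  Less foreign tax credit CHF 10,000 → CHF 9,930

Minimum tax:
  Base (financial-statement income): CHF 118,000
  Exemption: CHF 118,000 ≤ CHF 127,000, so full CHF 93,000 applies
  Base: CHF 118,000 − CHF 93,000 = CHF 25,000
  CHF 25,000 × 27% = CHF 6,750

CHF 9,930 > CHF 6,750, so the regular tax governs.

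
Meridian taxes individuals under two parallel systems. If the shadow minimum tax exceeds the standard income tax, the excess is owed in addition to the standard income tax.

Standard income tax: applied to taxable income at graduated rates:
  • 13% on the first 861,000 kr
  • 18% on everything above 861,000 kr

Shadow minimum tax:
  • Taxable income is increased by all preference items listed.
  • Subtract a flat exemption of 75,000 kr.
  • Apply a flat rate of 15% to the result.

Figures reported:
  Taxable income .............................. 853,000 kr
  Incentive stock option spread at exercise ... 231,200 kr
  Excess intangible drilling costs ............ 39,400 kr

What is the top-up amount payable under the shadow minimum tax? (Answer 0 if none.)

46,400 kr

Standard income tax:
  853,000 kr × 13% = 110,890 kr

Shadow minimum tax:
  Adjusted income: 853,000 kr + 231,200 kr + 39,400 kr = 1,123,600 kr
  Less exemption 75,000 kr → base 1,048,600 kr
  1,048,600 kr × 15% = 157,290 kr

Excess of shadow minimum tax over standard income tax: 157,290 kr − 110,890 kr = 46,400 kr.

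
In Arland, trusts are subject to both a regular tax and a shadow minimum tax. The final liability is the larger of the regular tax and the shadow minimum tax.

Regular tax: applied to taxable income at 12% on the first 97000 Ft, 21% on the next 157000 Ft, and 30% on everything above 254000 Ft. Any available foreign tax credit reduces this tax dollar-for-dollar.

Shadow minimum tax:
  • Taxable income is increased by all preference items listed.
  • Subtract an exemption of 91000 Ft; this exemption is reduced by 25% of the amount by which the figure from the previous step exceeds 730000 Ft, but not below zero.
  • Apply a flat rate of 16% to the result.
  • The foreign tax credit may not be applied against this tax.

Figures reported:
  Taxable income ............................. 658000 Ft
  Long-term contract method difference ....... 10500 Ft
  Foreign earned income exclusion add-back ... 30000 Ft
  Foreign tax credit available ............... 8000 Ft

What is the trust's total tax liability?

Shadow minimum tax:
  Adjusted income: 658000 Ft + 10500 Ft + 30000 Ft = 698500 Ft
  Exemption: 698500 Ft ≤ 730000 Ft, so full 91000 Ft applies
  Base: 698500 Ft − 91000 Ft = 607500 Ft
  607500 Ft × 16% = 97200 Ft

Regular tax:
  97000 Ft × 12% = 11640 Ft
  157000 Ft × 21% = 32970 Ft
  404000 Ft × 30% = 121200 Ft
  → 165810 Ft
  Less foreign tax credit 8000 Ft → 157810 Ft

157810 Ft > 97200 Ft, so the regular tax governs.

157810 Ft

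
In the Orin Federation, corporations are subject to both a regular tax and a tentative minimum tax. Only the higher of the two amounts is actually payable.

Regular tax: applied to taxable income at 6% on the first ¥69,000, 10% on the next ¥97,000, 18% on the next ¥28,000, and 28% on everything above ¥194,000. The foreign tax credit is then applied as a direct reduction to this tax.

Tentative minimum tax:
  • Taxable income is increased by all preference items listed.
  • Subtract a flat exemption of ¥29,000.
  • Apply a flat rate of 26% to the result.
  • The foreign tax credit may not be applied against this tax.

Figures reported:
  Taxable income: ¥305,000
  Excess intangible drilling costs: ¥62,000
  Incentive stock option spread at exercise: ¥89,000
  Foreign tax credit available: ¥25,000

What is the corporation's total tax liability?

¥111,020

Regular tax:
  ¥69,000 × 6% = ¥4,140
  ¥97,000 × 10% = ¥9,700
  ¥28,000 × 18% = ¥5,040
  ¥111,000 × 28% = ¥31,080
  → ¥49,960
  Less foreign tax credit ¥25,000 → ¥24,960

Tentative minimum tax:
  Adjusted income: ¥305,000 + ¥62,000 + ¥89,000 = ¥456,000
  Less exemption ¥29,000 → base ¥427,000
  ¥427,000 × 26% = ¥111,020

¥111,020 > ¥24,960, so the tentative minimum tax is the binding amount.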